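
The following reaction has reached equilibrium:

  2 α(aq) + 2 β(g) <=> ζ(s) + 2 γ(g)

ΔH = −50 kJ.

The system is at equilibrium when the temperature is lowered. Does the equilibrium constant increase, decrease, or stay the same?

K depends on temperature via the van 't Hoff relation. The forward reaction is exothermic, so lowering T increases K.

increases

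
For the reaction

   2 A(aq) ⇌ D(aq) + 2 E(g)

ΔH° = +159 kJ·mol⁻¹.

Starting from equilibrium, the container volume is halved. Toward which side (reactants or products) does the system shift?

Gas moles: reactants 0, products 2 (Δn_gas = +2). Compression shifts the system toward the side with fewer moles of gas — to the left.

left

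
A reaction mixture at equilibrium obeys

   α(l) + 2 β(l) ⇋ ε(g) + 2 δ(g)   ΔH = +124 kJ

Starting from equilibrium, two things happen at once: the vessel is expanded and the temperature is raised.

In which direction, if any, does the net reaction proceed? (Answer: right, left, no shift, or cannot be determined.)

right

Gas moles: reactants 0, products 3 (Δn_gas = +3). Expansion shifts the system toward the side with more moles of gas — to the right.
The forward reaction is endothermic. Raising T favours the endothermic direction — shift to the right.
All effects act in the same direction — net shift to the right.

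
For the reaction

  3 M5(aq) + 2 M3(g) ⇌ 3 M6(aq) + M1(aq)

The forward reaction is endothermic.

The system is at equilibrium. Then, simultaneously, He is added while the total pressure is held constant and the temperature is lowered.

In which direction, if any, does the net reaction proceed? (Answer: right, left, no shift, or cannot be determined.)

left

Adding inert gas at constant total pressure expands the volume and lowers every reacting partial pressure. With Δn_gas = 0 − 2 = -2, Q moves away from K toward the side with fewer gas moles, so the system shifts toward the side with more gas moles — to the left.
The forward reaction is endothermic. Lowering T favours the exothermic direction — shift to the left.
All effects act in the same direction — net shift to the left.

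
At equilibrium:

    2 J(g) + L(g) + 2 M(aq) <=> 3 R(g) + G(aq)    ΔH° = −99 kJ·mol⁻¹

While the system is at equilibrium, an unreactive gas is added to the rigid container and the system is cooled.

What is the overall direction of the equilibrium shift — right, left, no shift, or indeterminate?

right

At constant volume, adding an inert gas leaves every reacting species' partial pressure unchanged, so Q is unchanged — no shift from this change.
The forward reaction is exothermic. Lowering T favours the exothermic direction — shift to the right.
Only the nonzero effect(s) matter; the net shift is to the right.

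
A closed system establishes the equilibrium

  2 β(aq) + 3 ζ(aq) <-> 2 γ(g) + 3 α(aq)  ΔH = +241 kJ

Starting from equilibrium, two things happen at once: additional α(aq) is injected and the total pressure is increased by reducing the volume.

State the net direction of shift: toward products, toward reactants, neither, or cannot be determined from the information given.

Adding α (aq), a product, drives the reaction to the left.
Gas moles: reactants 0, products 2 (Δn_gas = +2). Compression shifts the system toward the side with fewer moles of gas — to the left.
All effects act in the same direction — net shift to the left.

left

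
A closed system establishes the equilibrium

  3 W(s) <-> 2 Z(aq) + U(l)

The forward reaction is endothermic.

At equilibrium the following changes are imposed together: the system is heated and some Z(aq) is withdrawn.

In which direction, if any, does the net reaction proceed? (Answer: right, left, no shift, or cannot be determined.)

The forward reaction is endothermic. Raising T favours the endothermic direction — shift to the right.
Removing Z (aq), a product, drives the reaction to the right.
All effects act in the same direction — net shift to the right.

right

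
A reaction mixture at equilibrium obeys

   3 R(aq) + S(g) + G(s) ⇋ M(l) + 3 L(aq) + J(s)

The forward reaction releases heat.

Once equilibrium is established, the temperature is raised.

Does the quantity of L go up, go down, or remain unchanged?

decreases

The forward reaction is exothermic. Raising T favours the endothermic direction — shift to the left.
The net shift is to the left. L is a product, so its amount decreases.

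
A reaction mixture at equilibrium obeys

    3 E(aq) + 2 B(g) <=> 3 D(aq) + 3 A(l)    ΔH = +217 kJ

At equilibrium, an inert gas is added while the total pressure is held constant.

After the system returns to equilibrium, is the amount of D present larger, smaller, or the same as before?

Adding inert gas at constant total pressure expands the volume and lowers every reacting partial pressure. With Δn_gas = 0 − 2 = -2, Q moves away from K toward the side with fewer gas moles, so the system shifts toward the side with more gas moles — to the left.
The net shift is to the left. D is a product, so its amount decreases.

decreases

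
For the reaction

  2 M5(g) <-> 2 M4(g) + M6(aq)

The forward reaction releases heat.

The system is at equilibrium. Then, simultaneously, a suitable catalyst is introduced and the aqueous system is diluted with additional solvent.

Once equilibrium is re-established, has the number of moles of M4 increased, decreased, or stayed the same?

increases

A catalyst speeds both forward and reverse rates equally; it changes neither Q nor K — no shift from this change.
Dilution lowers every aqueous concentration by the same factor. Δn_aq = 1 − 0 = +1, so the system shifts toward the side with more dissolved moles — to the right.
The net shift is to the right. M4 is a product, so its amount increases.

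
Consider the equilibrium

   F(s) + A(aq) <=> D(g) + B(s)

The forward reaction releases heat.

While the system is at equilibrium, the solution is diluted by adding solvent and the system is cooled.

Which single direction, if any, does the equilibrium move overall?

cannot be determined

Dilution lowers every aqueous concentration by the same factor. Δn_aq = 0 − 1 = -1, so the system shifts toward the side with more dissolved moles — to the left.
The forward reaction is exothermic. Lowering T favours the exothermic direction — shift to the right.
The individual effects push in opposite directions; without quantitative information the net direction cannot be determined.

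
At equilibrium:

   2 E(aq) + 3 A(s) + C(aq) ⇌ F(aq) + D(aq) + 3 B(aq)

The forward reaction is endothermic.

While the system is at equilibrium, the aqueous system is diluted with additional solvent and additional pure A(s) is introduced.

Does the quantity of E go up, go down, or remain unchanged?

Dilution lowers every aqueous concentration by the same factor. Δn_aq = 5 − 3 = +2, so the system shifts toward the side with more dissolved moles — to the right.
A is a pure solid; its activity is 1 regardless of amount, so Q is unaffected — no shift from this change.
The net shift is to the right. E is a reactant, so its amount decreases.

decreases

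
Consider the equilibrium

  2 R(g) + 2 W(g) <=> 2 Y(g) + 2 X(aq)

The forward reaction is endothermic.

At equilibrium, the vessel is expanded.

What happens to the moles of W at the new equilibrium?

increases

Gas moles: reactants 4, products 2 (Δn_gas = -2). Expansion shifts the system toward the side with more moles of gas — to the left.
The net shift is to the left. W is a reactant, so its amount increases.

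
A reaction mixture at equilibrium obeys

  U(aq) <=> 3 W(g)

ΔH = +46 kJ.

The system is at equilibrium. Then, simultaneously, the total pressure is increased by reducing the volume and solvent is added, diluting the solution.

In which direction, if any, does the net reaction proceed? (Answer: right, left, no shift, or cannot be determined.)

Gas moles: reactants 0, products 3 (Δn_gas = +3). Compression shifts the system toward the side with fewer moles of gas — to the left.
Dilution lowers every aqueous concentration by the same factor. Δn_aq = 0 − 1 = -1, so the system shifts toward the side with more dissolved moles — to the left.
All effects act in the same direction — net shift to the left.

left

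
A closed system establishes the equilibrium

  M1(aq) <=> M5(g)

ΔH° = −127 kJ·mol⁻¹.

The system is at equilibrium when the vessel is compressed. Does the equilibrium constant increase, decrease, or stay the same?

unchanged

The equilibrium constant depends only on temperature. This perturbation may move the position of equilibrium, but since T is unchanged, K itself is unchanged.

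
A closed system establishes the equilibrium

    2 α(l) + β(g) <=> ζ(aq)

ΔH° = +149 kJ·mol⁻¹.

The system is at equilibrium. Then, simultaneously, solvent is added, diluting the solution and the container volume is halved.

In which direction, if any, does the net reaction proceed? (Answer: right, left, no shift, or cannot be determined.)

Dilution lowers every aqueous concentration by the same factor. Δn_aq = 1 − 0 = +1, so the system shifts toward the side with more dissolved moles — to the right.
Gas moles: reactants 1, products 0 (Δn_gas = -1). Compression shifts the system toward the side with fewer moles of gas — to the right.
All effects act in the same direction — net shift to the right.

right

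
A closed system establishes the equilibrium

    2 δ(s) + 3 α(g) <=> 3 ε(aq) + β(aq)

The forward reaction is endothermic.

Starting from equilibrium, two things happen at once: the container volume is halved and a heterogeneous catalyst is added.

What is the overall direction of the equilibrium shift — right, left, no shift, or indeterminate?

right

Gas moles: reactants 3, products 0 (Δn_gas = -3). Compression shifts the system toward the side with fewer moles of gas — to the right.
A catalyst speeds both forward and reverse rates equally; it changes neither Q nor K — no shift from this change.
Only the nonzero effect(s) matter; the net shift is to the right.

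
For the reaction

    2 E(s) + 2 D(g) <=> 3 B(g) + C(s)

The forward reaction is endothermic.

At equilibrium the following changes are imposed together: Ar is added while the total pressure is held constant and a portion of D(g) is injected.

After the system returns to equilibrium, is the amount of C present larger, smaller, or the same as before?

increases

Adding inert gas at constant total pressure expands the volume and lowers every reacting partial pressure. With Δn_gas = 3 − 2 = +1, Q moves away from K toward the side with fewer gas moles, so the system shifts toward the side with more gas moles — to the right.
Adding D (g), a reactant, drives the reaction to the right.
The net shift is to the right. C is a product, so its amount increases.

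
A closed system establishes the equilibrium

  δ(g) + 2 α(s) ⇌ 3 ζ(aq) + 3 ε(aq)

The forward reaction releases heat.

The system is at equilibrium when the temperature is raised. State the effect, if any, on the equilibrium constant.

K depends on temperature via the van 't Hoff relation. The forward reaction is exothermic, so raising T decreases K.

decreases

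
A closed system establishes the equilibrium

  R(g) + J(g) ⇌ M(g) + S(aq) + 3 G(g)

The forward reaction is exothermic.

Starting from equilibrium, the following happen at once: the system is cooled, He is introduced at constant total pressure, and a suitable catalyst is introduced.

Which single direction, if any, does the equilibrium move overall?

The forward reaction is exothermic. Lowering T favours the exothermic direction — shift to the right.
Adding inert gas at constant total pressure expands the volume and lowers every reacting partial pressure. With Δn_gas = 4 − 2 = +2, Q moves away from K toward the side with fewer gas moles, so the system shifts toward the side with more gas moles — to the right.
A catalyst speeds both forward and reverse rates equally; it changes neither Q nor K — no shift from this change.
Only the nonzero effect(s) matter; the net shift is to the right.

right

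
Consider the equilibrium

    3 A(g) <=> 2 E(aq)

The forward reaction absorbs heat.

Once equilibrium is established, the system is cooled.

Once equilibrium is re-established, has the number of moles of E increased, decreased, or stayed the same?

The forward reaction is endothermic. Lowering T favours the exothermic direction — shift to the left.
The net shift is to the left. E is a product, so its amount decreases.

decreases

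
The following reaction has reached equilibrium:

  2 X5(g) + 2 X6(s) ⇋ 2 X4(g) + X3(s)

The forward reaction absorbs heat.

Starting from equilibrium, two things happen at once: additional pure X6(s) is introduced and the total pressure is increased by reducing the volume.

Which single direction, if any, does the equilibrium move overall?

X6 is a pure solid; its activity is 1 regardless of amount, so Q is unaffected — no shift from this change.
Gas moles: reactants 2, products 2. Δn_gas = 0, so a volume change leaves Q equal to K — no shift from this change.
None of the changes alters Q relative to K, so there is no net shift.

no shift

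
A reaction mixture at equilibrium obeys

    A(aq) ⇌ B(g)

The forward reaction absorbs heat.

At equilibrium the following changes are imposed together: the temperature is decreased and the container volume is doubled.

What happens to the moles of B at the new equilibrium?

cannot be determined

The forward reaction is endothermic. Lowering T favours the exothermic direction — shift to the left.
Gas moles: reactants 0, products 1 (Δn_gas = +1). Expansion shifts the system toward the side with more moles of gas — to the right.
The two effects oppose each other, so the net shift — and hence the change in B — cannot be determined from the given information.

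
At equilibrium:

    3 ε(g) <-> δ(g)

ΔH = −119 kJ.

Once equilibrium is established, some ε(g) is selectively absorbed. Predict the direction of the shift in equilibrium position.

left

Removing ε (g), a reactant, drives the reaction to the left.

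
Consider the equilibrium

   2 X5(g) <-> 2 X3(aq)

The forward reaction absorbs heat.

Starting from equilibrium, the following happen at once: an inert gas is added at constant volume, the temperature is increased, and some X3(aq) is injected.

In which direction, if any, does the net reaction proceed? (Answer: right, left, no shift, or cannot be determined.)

cannot be determined

At constant volume, adding an inert gas leaves every reacting species' partial pressure unchanged, so Q is unchanged — no shift from this change.
The forward reaction is endothermic. Raising T favours the endothermic direction — shift to the right.
Adding X3 (aq), a product, drives the reaction to the left.
The individual effects push in opposite directions; without quantitative information the net direction cannot be determined.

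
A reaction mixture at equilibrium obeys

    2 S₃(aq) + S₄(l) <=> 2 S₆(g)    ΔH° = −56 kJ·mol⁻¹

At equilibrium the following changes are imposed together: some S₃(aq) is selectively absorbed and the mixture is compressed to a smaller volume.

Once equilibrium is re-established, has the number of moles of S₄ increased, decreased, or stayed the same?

Removing S₃ (aq), a reactant, drives the reaction to the left.
Gas moles: reactants 0, products 2 (Δn_gas = +2). Compression shifts the system toward the side with fewer moles of gas — to the left.
The net shift is to the left. S₄ is a reactant, so its amount increases.

increases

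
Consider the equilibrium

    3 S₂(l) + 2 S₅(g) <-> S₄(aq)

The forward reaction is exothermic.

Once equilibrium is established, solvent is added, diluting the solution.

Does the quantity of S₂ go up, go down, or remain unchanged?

decreases

Dilution lowers every aqueous concentration by the same factor. Δn_aq = 1 − 0 = +1, so the system shifts toward the side with more dissolved moles — to the right.
The net shift is to the right. S₂ is a reactant, so its amount decreases.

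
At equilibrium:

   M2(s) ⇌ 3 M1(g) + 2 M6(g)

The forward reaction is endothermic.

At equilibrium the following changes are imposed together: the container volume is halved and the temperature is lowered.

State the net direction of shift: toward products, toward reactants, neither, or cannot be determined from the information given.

Gas moles: reactants 0, products 5 (Δn_gas = +5). Compression shifts the system toward the side with fewer moles of gas — to the left.
The forward reaction is endothermic. Lowering T favours the exothermic direction — shift to the left.
All effects act in the same direction — net shift to the left.

left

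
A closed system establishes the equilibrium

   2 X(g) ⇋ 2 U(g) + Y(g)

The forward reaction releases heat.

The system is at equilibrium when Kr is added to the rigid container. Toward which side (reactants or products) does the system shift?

At constant volume, adding an inert gas leaves every reacting species' partial pressure unchanged, so Q is unchanged — no shift from this change.

no shift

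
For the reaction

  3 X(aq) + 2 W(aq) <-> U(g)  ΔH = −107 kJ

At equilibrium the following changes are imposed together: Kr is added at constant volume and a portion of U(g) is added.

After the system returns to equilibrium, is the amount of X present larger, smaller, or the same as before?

increases

At constant volume, adding an inert gas leaves every reacting species' partial pressure unchanged, so Q is unchanged — no shift from this change.
Adding U (g), a product, drives the reaction to the left.
The net shift is to the left. X is a reactant, so its amount increases.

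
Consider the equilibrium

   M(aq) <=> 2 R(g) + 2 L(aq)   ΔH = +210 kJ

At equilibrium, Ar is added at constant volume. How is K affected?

The equilibrium constant depends only on temperature. This perturbation changes neither the position of equilibrium nor K.

unchanged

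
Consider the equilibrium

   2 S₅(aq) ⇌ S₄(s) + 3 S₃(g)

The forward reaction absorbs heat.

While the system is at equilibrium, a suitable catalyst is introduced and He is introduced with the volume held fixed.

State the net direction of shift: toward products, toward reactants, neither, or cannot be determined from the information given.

A catalyst speeds both forward and reverse rates equally; it changes neither Q nor K — no shift from this change.
At constant volume, adding an inert gas leaves every reacting species' partial pressure unchanged, so Q is unchanged — no shift from this change.
None of the changes alters Q relative to K, so there is no net shift.

no shift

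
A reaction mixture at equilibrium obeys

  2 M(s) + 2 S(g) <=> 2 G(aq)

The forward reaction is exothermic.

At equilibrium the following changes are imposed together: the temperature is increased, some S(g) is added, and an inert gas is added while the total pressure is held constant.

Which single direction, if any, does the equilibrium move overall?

The forward reaction is exothermic. Raising T favours the endothermic direction — shift to the left.
Adding S (g), a reactant, drives the reaction to the right.
Adding inert gas at constant total pressure expands the volume and lowers every reacting partial pressure. With Δn_gas = 0 − 2 = -2, Q moves away from K toward the side with fewer gas moles, so the system shifts toward the side with more gas moles — to the left.
The individual effects push in opposite directions; without quantitative information the net direction cannot be determined.

cannot be determined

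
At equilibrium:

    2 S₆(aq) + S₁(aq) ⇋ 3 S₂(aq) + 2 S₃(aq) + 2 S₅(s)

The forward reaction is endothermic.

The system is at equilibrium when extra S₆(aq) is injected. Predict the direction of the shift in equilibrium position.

right

Adding S₆ (aq), a reactant, drives the reaction to the right.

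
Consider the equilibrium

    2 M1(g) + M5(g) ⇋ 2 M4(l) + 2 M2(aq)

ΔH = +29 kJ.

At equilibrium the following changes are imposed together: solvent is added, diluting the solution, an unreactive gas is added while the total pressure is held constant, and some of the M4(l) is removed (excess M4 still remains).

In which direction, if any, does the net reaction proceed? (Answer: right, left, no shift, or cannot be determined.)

cannot be determined

Dilution lowers every aqueous concentration by the same factor. Δn_aq = 2 − 0 = +2, so the system shifts toward the side with more dissolved moles — to the right.
Adding inert gas at constant total pressure expands the volume and lowers every reacting partial pressure. With Δn_gas = 0 − 3 = -3, Q moves away from K toward the side with fewer gas moles, so the system shifts toward the side with more gas moles — to the left.
M4 is a pure liquid; its activity is 1 regardless of amount, so Q is unaffected — no shift from this change.
The individual effects push in opposite directions; without quantitative information the net direction cannot be determined.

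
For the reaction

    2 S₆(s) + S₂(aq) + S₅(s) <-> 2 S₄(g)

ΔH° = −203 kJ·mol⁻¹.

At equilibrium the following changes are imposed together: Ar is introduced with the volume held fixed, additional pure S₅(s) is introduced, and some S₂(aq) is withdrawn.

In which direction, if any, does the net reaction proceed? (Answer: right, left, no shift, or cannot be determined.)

left

At constant volume, adding an inert gas leaves every reacting species' partial pressure unchanged, so Q is unchanged — no shift from this change.
S₅ is a pure solid; its activity is 1 regardless of amount, so Q is unaffected — no shift from this change.
Removing S₂ (aq), a reactant, drives the reaction to the left.
Only the nonzero effect(s) matter; the net shift is to the left.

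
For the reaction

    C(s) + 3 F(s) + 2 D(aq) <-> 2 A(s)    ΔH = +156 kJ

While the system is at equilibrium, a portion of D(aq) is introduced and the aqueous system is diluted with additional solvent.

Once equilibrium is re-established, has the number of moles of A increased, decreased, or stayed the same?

Adding D (aq), a reactant, drives the reaction to the right.
Dilution lowers every aqueous concentration by the same factor. Δn_aq = 0 − 2 = -2, so the system shifts toward the side with more dissolved moles — to the left.
The two effects oppose each other, so the net shift — and hence the change in A — cannot be determined from the given information.

cannot be determined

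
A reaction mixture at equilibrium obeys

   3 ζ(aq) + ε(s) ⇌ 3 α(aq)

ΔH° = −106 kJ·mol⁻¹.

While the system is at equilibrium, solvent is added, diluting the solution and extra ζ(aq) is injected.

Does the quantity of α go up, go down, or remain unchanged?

Dilution scales every aqueous concentration by the same factor. Δn_aq = 3 − 3 = 0, so Q is unchanged — no shift.
Adding ζ (aq), a reactant, drives the reaction to the right.
The net shift is to the right. α is a product, so its amount increases.

increases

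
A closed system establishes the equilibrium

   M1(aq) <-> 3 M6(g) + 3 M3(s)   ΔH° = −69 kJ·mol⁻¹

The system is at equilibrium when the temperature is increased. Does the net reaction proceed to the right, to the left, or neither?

left

The forward reaction is exothermic. Raising T favours the endothermic direction — shift to the left.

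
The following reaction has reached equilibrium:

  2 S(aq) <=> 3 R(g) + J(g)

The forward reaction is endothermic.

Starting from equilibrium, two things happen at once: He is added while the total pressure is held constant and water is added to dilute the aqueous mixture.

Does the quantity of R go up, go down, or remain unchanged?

cannot be determined

Adding inert gas at constant total pressure expands the volume and lowers every reacting partial pressure. With Δn_gas = 4 − 0 = +4, Q moves away from K toward the side with fewer gas moles, so the system shifts toward the side with more gas moles — to the right.
Dilution lowers every aqueous concentration by the same factor. Δn_aq = 0 − 2 = -2, so the system shifts toward the side with more dissolved moles — to the left.
The two effects oppose each other, so the net shift — and hence the change in R — cannot be determined from the given information.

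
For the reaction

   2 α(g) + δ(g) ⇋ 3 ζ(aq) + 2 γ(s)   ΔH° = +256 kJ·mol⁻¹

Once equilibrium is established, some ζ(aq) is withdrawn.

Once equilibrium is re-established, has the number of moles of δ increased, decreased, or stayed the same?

Removing ζ (aq), a product, drives the reaction to the right.
The net shift is to the right. δ is a reactant, so its amount decreases.

decreases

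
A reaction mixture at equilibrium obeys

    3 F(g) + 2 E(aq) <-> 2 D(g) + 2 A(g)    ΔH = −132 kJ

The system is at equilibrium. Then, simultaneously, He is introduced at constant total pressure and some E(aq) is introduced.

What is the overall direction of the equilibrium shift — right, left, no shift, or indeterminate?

Adding inert gas at constant total pressure expands the volume and lowers every reacting partial pressure. With Δn_gas = 4 − 3 = +1, Q moves away from K toward the side with fewer gas moles, so the system shifts toward the side with more gas moles — to the right.
Adding E (aq), a reactant, drives the reaction to the right.
All effects act in the same direction — net shift to the right.

right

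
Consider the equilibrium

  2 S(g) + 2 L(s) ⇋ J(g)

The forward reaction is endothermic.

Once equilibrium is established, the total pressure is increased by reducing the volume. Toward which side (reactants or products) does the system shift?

Gas moles: reactants 2, products 1 (Δn_gas = -1). Compression shifts the system toward the side with fewer moles of gas — to the right.

right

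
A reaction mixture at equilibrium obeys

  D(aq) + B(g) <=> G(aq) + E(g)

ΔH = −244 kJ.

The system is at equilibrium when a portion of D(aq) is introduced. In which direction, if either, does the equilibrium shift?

Adding D (aq), a reactant, drives the reaction to the right.

right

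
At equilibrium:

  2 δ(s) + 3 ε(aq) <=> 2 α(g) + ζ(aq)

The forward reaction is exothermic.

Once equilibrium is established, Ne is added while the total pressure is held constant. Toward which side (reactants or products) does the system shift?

Adding inert gas at constant total pressure expands the volume and lowers every reacting partial pressure. With Δn_gas = 2 − 0 = +2, Q moves away from K toward the side with fewer gas moles, so the system shifts toward the side with more gas moles — to the right.

right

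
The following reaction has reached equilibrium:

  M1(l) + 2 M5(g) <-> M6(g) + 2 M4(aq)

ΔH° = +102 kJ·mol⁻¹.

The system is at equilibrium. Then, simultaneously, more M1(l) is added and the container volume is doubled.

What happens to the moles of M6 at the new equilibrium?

M1 is a pure liquid; its activity is 1 regardless of amount, so Q is unaffected — no shift from this change.
Gas moles: reactants 2, products 1 (Δn_gas = -1). Expansion shifts the system toward the side with more moles of gas — to the left.
The net shift is to the left. M6 is a product, so its amount decreases.

decreases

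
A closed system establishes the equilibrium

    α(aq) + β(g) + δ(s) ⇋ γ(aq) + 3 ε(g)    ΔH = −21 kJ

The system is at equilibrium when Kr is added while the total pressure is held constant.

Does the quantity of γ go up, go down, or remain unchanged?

Adding inert gas at constant total pressure expands the volume and lowers every reacting partial pressure. With Δn_gas = 3 − 1 = +2, Q moves away from K toward the side with fewer gas moles, so the system shifts toward the side with more gas moles — to the right.
The net shift is to the right. γ is a product, so its amount increases.

increases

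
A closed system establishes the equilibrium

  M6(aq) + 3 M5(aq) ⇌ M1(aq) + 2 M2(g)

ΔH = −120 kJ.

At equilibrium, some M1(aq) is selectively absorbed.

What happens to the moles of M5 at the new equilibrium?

decreases

Removing M1 (aq), a product, drives the reaction to the right.
The net shift is to the right. M5 is a reactant, so its amount decreases.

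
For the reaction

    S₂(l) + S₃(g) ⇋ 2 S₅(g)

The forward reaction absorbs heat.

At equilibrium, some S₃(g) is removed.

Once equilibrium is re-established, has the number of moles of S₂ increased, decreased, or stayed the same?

increases

Removing S₃ (g), a reactant, drives the reaction to the left.
The net shift is to the left. S₂ is a reactant, so its amount increases.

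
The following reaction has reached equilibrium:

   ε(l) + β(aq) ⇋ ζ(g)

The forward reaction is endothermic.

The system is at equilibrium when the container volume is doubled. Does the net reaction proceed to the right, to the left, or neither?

right

Gas moles: reactants 0, products 1 (Δn_gas = +1). Expansion shifts the system toward the side with more moles of gas — to the right.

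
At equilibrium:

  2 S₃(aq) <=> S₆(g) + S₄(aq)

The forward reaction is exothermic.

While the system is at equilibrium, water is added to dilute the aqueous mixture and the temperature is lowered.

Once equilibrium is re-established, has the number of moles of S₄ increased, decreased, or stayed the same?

Dilution lowers every aqueous concentration by the same factor. Δn_aq = 1 − 2 = -1, so the system shifts toward the side with more dissolved moles — to the left.
The forward reaction is exothermic. Lowering T favours the exothermic direction — shift to the right.
The two effects oppose each other, so the net shift — and hence the change in S₄ — cannot be determined from the given information.

cannot be determined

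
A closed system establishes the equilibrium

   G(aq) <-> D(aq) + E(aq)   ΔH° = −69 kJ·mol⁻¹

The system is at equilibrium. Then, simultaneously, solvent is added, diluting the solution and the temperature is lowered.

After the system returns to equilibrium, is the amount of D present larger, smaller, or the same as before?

Dilution lowers every aqueous concentration by the same factor. Δn_aq = 2 − 1 = +1, so the system shifts toward the side with more dissolved moles — to the right.
The forward reaction is exothermic. Lowering T favours the exothermic direction — shift to the right.
The net shift is to the right. D is a product, so its amount increases.

increases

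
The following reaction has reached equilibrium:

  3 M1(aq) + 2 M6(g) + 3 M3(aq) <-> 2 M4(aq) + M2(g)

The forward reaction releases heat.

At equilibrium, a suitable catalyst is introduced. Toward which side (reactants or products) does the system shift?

no shift

A catalyst speeds both forward and reverse rates equally; it changes neither Q nor K — no shift from this change.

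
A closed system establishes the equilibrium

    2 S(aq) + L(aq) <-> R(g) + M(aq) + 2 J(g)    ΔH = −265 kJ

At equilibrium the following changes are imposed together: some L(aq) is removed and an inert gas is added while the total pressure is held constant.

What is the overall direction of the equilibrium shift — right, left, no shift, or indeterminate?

cannot be determined

Removing L (aq), a reactant, drives the reaction to the left.
Adding inert gas at constant total pressure expands the volume and lowers every reacting partial pressure. With Δn_gas = 3 − 0 = +3, Q moves away from K toward the side with fewer gas moles, so the system shifts toward the side with more gas moles — to the right.
The individual effects push in opposite directions; without quantitative information the net direction cannot be determined.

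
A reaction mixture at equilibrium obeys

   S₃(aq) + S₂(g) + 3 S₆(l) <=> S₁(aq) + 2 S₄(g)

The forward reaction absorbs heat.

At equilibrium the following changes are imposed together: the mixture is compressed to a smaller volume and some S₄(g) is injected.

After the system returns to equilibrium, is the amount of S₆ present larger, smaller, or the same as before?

increases

Gas moles: reactants 1, products 2 (Δn_gas = +1). Compression shifts the system toward the side with fewer moles of gas — to the left.
Adding S₄ (g), a product, drives the reaction to the left.
The net shift is to the left. S₆ is a reactant, so its amount increases.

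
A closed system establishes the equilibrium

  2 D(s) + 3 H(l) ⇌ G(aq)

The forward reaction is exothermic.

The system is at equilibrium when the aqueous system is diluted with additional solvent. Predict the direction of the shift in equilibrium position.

Dilution lowers every aqueous concentration by the same factor. Δn_aq = 1 − 0 = +1, so the system shifts toward the side with more dissolved moles — to the right.

right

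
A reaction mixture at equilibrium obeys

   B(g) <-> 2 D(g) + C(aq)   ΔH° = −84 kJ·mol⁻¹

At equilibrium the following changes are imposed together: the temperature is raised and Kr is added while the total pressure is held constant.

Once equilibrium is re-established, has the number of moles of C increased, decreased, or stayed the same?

cannot be determined

The forward reaction is exothermic. Raising T favours the endothermic direction — shift to the left.
Adding inert gas at constant total pressure expands the volume and lowers every reacting partial pressure. With Δn_gas = 2 − 1 = +1, Q moves away from K toward the side with fewer gas moles, so the system shifts toward the side with more gas moles — to the right.
The two effects oppose each other, so the net shift — and hence the change in C — cannot be determined from the given information.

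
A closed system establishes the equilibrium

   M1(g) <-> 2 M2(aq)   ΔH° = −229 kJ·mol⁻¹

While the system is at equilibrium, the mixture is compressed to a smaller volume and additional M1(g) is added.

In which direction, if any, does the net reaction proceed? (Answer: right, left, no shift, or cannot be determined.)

right

Gas moles: reactants 1, products 0 (Δn_gas = -1). Compression shifts the system toward the side with fewer moles of gas — to the right.
Adding M1 (g), a reactant, drives the reaction to the right.
All effects act in the same direction — net shift to the right.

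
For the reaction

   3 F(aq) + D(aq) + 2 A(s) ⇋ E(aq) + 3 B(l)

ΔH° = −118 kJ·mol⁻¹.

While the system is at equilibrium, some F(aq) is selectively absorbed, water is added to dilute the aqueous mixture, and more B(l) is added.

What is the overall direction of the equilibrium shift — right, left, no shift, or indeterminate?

Removing F (aq), a reactant, drives the reaction to the left.
Dilution lowers every aqueous concentration by the same factor. Δn_aq = 1 − 4 = -3, so the system shifts toward the side with more dissolved moles — to the left.
B is a pure liquid; its activity is 1 regardless of amount, so Q is unaffected — no shift from this change.
Only the nonzero effect(s) matter; the net shift is to the left.

left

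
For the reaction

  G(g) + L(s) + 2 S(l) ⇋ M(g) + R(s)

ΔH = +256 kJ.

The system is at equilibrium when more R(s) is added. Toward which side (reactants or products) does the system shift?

no shift

R is a pure solid; its activity is 1 regardless of amount, so Q is unaffected — no shift from this change.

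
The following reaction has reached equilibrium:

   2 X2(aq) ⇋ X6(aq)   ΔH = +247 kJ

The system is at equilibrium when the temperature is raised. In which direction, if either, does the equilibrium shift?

The forward reaction is endothermic. Raising T favours the endothermic direction — shift to the right.

right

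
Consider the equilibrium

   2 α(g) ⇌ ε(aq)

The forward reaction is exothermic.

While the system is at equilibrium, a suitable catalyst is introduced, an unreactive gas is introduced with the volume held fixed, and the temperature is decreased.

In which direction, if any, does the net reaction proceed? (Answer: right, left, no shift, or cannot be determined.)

right

A catalyst speeds both forward and reverse rates equally; it changes neither Q nor K — no shift from this change.
At constant volume, adding an inert gas leaves every reacting species' partial pressure unchanged, so Q is unchanged — no shift from this change.
The forward reaction is exothermic. Lowering T favours the exothermic direction — shift to the right.
Only the nonzero effect(s) matter; the net shift is to the right.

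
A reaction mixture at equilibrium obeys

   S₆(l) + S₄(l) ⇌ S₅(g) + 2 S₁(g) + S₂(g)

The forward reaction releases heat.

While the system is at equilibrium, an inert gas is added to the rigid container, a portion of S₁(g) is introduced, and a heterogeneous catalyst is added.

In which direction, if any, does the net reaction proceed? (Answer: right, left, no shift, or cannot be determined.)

left

At constant volume, adding an inert gas leaves every reacting species' partial pressure unchanged, so Q is unchanged — no shift from this change.
Adding S₁ (g), a product, drives the reaction to the left.
A catalyst speeds both forward and reverse rates equally; it changes neither Q nor K — no shift from this change.
Only the nonzero effect(s) matter; the net shift is to the left.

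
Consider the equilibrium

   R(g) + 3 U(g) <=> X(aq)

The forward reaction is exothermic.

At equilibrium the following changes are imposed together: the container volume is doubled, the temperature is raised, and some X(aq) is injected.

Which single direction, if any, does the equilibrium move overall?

Gas moles: reactants 4, products 0 (Δn_gas = -4). Expansion shifts the system toward the side with more moles of gas — to the left.
The forward reaction is exothermic. Raising T favours the endothermic direction — shift to the left.
Adding X (aq), a product, drives the reaction to the left.
All effects act in the same direction — net shift to the left.

left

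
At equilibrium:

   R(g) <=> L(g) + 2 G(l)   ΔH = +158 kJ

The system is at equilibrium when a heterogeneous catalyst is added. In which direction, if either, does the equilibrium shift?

A catalyst speeds both forward and reverse rates equally; it changes neither Q nor K — no shift from this change.

no shift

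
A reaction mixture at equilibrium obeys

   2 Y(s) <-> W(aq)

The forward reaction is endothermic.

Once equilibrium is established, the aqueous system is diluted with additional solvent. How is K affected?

The equilibrium constant depends only on temperature. This perturbation may move the position of equilibrium, but since T is unchanged, K itself is unchanged.

unchanged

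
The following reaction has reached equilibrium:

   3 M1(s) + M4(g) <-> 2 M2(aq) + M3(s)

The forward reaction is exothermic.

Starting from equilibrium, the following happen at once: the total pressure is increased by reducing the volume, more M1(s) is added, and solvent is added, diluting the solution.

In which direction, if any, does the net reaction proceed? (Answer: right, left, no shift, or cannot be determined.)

right

Gas moles: reactants 1, products 0 (Δn_gas = -1). Compression shifts the system toward the side with fewer moles of gas — to the right.
M1 is a pure solid; its activity is 1 regardless of amount, so Q is unaffected — no shift from this change.
Dilution lowers every aqueous concentration by the same factor. Δn_aq = 2 − 0 = +2, so the system shifts toward the side with more dissolved moles — to the right.
Only the nonzero effect(s) matter; the net shift is to the right.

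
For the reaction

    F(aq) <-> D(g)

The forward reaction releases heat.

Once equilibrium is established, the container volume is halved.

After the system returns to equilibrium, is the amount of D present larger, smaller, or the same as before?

decreases

Gas moles: reactants 0, products 1 (Δn_gas = +1). Compression shifts the system toward the side with fewer moles of gas — to the left.
The net shift is to the left. D is a product, so its amount decreases.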